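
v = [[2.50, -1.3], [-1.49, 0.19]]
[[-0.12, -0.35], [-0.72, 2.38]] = v @ [[0.66, -2.07], [1.36, -3.71]]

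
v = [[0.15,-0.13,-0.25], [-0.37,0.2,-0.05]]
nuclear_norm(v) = 0.72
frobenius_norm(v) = 0.53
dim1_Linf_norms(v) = [0.25, 0.37]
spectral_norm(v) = 0.47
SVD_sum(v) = [[0.2, -0.12, -0.04], [-0.34, 0.21, 0.07]] + [[-0.05, -0.01, -0.21], [-0.03, -0.01, -0.12]]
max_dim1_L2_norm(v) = 0.42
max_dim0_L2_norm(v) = 0.4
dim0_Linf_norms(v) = [0.37, 0.2, 0.25]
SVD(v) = [[-0.51,0.86], [0.86,0.51]] @ diag([0.4688137730973264, 0.24801944712914842]) @ [[-0.84,0.51,0.18],[-0.23,-0.05,-0.97]]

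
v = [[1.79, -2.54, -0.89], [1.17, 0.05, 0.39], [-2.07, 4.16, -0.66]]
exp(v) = [[2.67, -9.12, -2.45], [2.21, -1.74, -0.63], [-0.03, 6.23, 1.71]]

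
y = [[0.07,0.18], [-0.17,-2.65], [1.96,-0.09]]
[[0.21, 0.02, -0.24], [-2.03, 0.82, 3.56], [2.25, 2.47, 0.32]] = y @ [[1.18,1.24,0.10],[0.69,-0.39,-1.35]]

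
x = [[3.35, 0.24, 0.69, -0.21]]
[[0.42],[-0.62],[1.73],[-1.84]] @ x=[[1.41, 0.10, 0.29, -0.09], [-2.08, -0.15, -0.43, 0.13], [5.8, 0.42, 1.19, -0.36], [-6.16, -0.44, -1.27, 0.39]]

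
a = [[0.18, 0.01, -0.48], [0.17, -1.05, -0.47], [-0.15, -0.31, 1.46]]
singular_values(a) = [1.63, 1.1, 0.11]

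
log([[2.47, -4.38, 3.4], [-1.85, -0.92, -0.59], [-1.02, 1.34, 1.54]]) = [[1.43+0.75j, -0.36+2.20j, 0.94-0.30j], [(-0.21+0.8j), (1.11+2.37j), -0.34-0.32j], [(-0.36-0.08j), 0.32-0.22j, 0.80+0.03j]]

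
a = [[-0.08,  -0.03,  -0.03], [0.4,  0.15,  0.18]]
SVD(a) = [[-0.19, 0.98], [0.98, 0.19]] @ diag([0.47230344846729, 0.005427021826567891]) @ [[0.86, 0.32, 0.39], [-0.36, -0.14, 0.92]]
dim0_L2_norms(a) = [0.41, 0.15, 0.18]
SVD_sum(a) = [[-0.08, -0.03, -0.03], [0.40, 0.15, 0.18]] + [[-0.0, -0.00, 0.0],[-0.0, -0.00, 0.00]]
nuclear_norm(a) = 0.48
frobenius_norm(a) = 0.47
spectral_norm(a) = 0.47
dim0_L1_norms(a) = [0.48, 0.18, 0.21]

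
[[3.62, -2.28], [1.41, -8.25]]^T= [[3.62, 1.41], [-2.28, -8.25]]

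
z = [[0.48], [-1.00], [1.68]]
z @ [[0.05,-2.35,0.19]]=[[0.02,-1.13,0.09], [-0.05,2.35,-0.19], [0.08,-3.95,0.32]]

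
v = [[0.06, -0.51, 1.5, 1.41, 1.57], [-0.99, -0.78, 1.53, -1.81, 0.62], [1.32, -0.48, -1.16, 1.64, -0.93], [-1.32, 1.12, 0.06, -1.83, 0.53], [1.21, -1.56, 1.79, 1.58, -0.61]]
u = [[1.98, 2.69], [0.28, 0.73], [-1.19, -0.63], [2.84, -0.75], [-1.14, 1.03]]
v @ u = [[0.41, -0.60], [-9.85, -2.20], [9.58, 1.74], [-8.17, -0.85], [5.01, -0.82]]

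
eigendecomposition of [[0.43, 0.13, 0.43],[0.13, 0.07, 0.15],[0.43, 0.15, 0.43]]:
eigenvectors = [[-0.69, -0.57, 0.45], [-0.23, -0.41, -0.88], [-0.69, 0.71, -0.15]]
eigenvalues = [0.91, -0.01, 0.03]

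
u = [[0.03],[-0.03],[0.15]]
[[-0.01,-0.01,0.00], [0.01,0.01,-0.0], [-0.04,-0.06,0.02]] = u @ [[-0.28, -0.39, 0.1]]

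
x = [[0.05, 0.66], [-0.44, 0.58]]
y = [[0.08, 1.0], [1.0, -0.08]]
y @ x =[[-0.44, 0.63], [0.09, 0.61]]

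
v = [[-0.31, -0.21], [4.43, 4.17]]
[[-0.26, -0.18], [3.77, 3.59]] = v@[[0.85,0.0],[0.00,0.86]]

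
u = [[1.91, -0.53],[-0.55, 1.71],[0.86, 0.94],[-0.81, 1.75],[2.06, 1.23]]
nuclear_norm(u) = 6.04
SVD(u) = [[-0.62, 0.16],  [0.19, -0.58],  [-0.27, -0.33],  [0.28, -0.59],  [-0.65, -0.44]] @ diag([3.096893930803231, 2.9433226091195155]) @ [[-1.0,0.03],[-0.03,-1.00]]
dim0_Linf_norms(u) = [2.06, 1.75]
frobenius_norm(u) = 4.27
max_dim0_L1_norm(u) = 6.19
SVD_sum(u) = [[1.92,-0.06], [-0.60,0.02], [0.83,-0.03], [-0.86,0.03], [2.02,-0.06]] + [[-0.01, -0.47],[0.05, 1.69],[0.03, 0.97],[0.05, 1.72],[0.04, 1.29]]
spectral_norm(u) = 3.10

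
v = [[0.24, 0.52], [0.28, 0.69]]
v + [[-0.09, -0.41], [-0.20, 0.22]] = [[0.15, 0.11], [0.08, 0.91]]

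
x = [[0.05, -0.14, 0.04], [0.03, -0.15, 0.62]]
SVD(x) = [[-0.12, -0.99], [-0.99, 0.12]] @ diag([0.6430699884605863, 0.13401861789058025]) @ [[-0.06,0.26,-0.96], [-0.34,0.90,0.26]]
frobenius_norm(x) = 0.66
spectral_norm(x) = 0.64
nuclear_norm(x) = 0.78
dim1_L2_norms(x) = [0.15, 0.64]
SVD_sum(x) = [[0.00, -0.02, 0.07], [0.04, -0.16, 0.62]] + [[0.05, -0.12, -0.03], [-0.01, 0.01, 0.00]]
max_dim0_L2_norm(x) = 0.62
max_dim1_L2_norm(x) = 0.64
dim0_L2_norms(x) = [0.06, 0.21, 0.62]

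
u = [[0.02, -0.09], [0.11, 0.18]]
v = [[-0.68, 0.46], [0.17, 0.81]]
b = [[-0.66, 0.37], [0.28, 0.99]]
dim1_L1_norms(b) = [1.03, 1.27]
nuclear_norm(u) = 0.28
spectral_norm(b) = 1.06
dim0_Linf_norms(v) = [0.68, 0.81]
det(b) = -0.76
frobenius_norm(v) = 1.17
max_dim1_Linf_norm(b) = 0.99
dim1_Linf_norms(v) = [0.68, 0.81]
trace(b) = 0.33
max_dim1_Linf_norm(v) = 0.81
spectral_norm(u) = 0.22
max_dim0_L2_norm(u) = 0.2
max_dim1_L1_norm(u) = 0.29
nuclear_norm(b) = 1.77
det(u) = 0.01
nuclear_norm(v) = 1.62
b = v + u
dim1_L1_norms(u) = [0.11, 0.29]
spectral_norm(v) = 0.97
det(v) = -0.63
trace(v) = 0.13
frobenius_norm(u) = 0.23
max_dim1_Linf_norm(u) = 0.18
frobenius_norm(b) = 1.28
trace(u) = 0.20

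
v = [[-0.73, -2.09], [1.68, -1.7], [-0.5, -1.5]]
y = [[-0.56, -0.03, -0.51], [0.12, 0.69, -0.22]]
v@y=[[0.16, -1.42, 0.83], [-1.14, -1.22, -0.48], [0.10, -1.02, 0.58]]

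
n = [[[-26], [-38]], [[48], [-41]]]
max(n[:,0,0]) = 48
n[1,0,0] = 48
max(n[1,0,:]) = 48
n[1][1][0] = -41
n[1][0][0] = 48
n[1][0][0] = 48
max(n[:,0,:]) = 48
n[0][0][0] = -26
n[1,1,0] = -41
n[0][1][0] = -38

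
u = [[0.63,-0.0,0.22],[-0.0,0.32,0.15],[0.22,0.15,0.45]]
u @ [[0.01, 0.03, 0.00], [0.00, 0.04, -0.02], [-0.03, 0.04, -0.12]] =[[-0.0, 0.03, -0.03],  [-0.00, 0.02, -0.02],  [-0.01, 0.03, -0.06]]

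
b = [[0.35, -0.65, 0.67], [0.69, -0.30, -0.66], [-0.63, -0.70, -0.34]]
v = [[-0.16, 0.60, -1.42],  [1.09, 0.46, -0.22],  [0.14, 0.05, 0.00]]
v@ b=[[1.25, 0.92, -0.02], [0.84, -0.69, 0.50], [0.08, -0.11, 0.06]]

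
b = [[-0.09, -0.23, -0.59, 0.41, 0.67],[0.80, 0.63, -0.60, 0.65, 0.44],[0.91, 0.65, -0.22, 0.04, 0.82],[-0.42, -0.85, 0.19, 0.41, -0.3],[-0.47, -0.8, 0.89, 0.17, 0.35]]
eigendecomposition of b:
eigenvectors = [[0.18+0.47j, (0.18-0.47j), (-0.61+0j), -0.61-0.00j, 0.12+0.00j], [0.57+0.00j, 0.57-0.00j, (0.46+0.32j), 0.46-0.32j, -0.08+0.00j], [(0.46-0.16j), 0.46+0.16j, (0.08+0.35j), 0.08-0.35j, (0.58+0j)], [-0.13+0.34j, (-0.13-0.34j), 0.05+0.37j, 0.05-0.37j, (-0.19+0j)], [-0.20+0.15j, (-0.2-0.15j), (0.16-0.16j), (0.16+0.16j), 0.78+0.00j]]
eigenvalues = [(0.1+1.34j), (0.1-1.34j), (-0.05+0.39j), (-0.05-0.39j), (0.98+0j)]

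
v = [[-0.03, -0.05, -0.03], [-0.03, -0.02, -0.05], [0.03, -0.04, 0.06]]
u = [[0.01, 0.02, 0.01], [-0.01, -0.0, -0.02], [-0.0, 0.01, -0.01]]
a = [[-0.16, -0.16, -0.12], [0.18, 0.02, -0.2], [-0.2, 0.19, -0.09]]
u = a @ v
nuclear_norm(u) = 0.05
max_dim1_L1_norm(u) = 0.04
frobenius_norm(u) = 0.04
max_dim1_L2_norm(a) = 0.29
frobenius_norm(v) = 0.12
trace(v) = 0.01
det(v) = 0.00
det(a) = -0.02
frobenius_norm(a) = 0.47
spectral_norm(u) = 0.03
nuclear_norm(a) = 0.81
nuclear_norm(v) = 0.17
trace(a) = -0.23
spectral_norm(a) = 0.32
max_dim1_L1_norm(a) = 0.48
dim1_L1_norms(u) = [0.04, 0.03, 0.02]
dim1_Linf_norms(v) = [0.05, 0.05, 0.06]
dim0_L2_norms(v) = [0.05, 0.07, 0.08]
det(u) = -0.00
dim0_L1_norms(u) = [0.02, 0.03, 0.04]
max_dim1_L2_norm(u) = 0.02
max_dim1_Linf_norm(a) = 0.2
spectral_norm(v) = 0.10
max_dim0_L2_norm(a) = 0.31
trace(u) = 0.00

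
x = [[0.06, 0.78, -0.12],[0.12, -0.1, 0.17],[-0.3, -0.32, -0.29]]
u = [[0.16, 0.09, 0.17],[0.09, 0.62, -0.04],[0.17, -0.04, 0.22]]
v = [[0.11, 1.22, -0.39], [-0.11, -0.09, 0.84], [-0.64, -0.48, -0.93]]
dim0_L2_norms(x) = [0.33, 0.85, 0.36]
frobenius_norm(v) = 1.97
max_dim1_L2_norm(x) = 0.79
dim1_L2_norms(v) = [1.29, 0.85, 1.23]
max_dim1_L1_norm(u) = 0.75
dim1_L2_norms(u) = [0.25, 0.63, 0.28]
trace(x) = -0.33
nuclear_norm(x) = 1.32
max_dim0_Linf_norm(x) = 0.78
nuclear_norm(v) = 3.12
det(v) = -0.73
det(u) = 0.00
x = v @ u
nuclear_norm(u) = 1.00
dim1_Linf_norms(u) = [0.17, 0.62, 0.22]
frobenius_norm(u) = 0.73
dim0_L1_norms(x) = [0.48, 1.2, 0.58]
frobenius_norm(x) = 0.98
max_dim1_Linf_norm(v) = 1.22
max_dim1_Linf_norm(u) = 0.62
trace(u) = 1.00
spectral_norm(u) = 0.64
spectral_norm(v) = 1.38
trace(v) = -0.91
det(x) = 0.00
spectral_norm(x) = 0.86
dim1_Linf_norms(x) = [0.78, 0.17, 0.32]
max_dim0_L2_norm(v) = 1.31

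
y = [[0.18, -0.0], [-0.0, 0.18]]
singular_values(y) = [0.18, 0.18]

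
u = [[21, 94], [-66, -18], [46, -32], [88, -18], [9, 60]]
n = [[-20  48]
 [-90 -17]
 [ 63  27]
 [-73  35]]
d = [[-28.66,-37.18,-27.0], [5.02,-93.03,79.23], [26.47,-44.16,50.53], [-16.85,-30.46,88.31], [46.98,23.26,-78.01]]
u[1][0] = -66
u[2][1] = -32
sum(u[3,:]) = 70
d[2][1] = -44.16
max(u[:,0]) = 88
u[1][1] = -18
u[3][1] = -18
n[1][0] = -90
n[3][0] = -73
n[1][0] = -90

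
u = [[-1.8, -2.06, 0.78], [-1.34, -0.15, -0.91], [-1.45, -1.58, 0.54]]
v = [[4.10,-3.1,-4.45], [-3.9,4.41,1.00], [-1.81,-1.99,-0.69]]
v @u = [[3.23,-0.95,3.62], [-0.34,5.79,-6.52], [6.93,5.12,0.03]]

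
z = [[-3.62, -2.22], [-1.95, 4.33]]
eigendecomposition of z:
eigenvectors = [[-0.97,  0.25], [-0.22,  -0.97]]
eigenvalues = [-4.13, 4.84]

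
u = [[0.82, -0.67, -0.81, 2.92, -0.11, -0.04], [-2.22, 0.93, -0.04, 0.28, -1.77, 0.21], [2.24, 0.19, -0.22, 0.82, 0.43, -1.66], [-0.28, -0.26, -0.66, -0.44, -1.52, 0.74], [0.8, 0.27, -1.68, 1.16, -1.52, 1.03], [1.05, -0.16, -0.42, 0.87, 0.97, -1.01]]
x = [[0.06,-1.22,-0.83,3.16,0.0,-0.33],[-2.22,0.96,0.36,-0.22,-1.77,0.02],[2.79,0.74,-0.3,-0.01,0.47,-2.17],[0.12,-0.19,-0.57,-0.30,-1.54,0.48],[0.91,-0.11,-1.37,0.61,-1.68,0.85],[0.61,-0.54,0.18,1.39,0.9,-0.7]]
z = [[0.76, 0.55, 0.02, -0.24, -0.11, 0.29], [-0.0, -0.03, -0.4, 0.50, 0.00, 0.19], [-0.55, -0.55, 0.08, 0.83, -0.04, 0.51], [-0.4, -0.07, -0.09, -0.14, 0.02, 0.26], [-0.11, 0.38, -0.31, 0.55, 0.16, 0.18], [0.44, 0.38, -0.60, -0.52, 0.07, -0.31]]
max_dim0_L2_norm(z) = 1.26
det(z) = -0.01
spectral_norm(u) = 4.68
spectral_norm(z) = 1.76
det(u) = 18.15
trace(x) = -1.96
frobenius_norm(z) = 2.23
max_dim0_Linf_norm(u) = 2.92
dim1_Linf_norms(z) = [0.76, 0.5, 0.83, 0.4, 0.55, 0.6]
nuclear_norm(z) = 4.35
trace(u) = -1.44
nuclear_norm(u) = 13.28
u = x + z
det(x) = -10.25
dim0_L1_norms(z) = [2.26, 1.96, 1.5, 2.78, 0.4, 1.74]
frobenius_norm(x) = 6.96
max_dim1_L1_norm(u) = 6.46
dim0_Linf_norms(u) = [2.24, 0.93, 1.68, 2.92, 1.77, 1.66]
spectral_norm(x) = 4.61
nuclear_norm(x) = 13.99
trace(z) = 0.52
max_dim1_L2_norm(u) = 3.21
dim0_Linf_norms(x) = [2.79, 1.22, 1.37, 3.16, 1.77, 2.17]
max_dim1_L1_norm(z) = 2.56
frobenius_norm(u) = 6.63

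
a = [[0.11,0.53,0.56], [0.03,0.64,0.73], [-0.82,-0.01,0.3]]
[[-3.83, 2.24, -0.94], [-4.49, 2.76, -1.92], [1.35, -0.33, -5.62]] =a @ [[-2.28, 2.68, 5.01], [-4.76, -2.80, 2.42], [-1.89, 6.12, -4.96]]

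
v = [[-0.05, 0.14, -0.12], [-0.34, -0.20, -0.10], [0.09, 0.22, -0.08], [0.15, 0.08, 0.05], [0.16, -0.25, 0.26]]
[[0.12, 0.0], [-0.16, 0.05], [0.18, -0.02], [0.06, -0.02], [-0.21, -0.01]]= v@ [[0.09, -0.12],  [0.72, -0.04],  [-0.16, -0.01]]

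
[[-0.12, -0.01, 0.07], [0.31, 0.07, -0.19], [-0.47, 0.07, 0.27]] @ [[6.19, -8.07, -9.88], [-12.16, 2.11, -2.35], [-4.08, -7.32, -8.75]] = [[-0.91,0.43,0.6], [1.84,-0.96,-1.56], [-4.86,1.96,2.12]]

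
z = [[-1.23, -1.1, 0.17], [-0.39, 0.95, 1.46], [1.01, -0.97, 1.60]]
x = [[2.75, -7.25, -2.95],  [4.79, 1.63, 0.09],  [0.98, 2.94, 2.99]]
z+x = [[1.52, -8.35, -2.78], [4.4, 2.58, 1.55], [1.99, 1.97, 4.59]]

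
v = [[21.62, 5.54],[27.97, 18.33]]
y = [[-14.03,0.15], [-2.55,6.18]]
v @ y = [[-317.46, 37.48], [-439.16, 117.47]]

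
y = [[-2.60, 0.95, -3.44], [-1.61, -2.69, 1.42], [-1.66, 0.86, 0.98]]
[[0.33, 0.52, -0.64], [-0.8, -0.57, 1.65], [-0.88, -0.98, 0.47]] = y @ [[0.30, 0.27, -0.26], [-0.06, -0.16, -0.30], [-0.34, -0.40, 0.30]]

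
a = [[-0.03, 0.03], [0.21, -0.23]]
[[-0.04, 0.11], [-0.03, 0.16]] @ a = [[0.02, -0.03], [0.03, -0.04]]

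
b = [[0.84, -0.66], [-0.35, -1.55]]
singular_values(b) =[1.68, 0.91]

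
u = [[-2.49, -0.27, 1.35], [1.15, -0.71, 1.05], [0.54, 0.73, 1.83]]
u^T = [[-2.49,  1.15,  0.54], [-0.27,  -0.71,  0.73], [1.35,  1.05,  1.83]]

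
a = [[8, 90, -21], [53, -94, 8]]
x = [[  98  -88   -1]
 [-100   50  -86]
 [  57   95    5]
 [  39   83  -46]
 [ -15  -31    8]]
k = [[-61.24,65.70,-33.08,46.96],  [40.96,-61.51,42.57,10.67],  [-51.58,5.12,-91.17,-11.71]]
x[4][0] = -15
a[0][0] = 8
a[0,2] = -21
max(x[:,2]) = 8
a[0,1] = 90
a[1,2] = 8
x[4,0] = -15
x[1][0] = -100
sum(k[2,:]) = -149.34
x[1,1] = 50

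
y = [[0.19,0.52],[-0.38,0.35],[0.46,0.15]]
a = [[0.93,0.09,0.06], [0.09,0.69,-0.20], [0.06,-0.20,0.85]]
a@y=[[0.17, 0.52], [-0.34, 0.26], [0.48, 0.09]]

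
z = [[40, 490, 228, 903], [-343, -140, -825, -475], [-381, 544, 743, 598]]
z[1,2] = -825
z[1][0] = -343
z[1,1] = -140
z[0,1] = 490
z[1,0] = -343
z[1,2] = -825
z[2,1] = 544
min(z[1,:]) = -825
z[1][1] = -140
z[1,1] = -140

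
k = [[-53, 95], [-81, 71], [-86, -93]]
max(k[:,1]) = 95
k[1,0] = -81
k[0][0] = -53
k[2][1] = -93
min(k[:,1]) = -93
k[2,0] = -86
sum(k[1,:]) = -10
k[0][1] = 95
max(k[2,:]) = -86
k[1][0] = -81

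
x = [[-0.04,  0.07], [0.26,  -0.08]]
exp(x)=[[0.97, 0.07], [0.25, 0.93]]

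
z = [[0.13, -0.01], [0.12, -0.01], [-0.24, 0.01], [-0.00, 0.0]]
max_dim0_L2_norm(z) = 0.3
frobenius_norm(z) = 0.30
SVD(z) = [[-0.44,-0.52], [-0.40,-0.62], [0.8,-0.59], [0.00,0.0]] @ diag([0.2986137461607103, 0.005461740003597326]) @ [[-1.0, 0.06], [0.06, 1.0]]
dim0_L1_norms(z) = [0.49, 0.03]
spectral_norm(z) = 0.30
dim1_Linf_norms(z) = [0.13, 0.12, 0.24, 0.0]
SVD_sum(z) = [[0.13, -0.01], [0.12, -0.01], [-0.24, 0.01], [0.0, 0.00]] + [[-0.0, -0.0], [-0.0, -0.00], [-0.00, -0.00], [0.0, 0.0]]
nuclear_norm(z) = 0.30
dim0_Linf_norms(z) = [0.24, 0.01]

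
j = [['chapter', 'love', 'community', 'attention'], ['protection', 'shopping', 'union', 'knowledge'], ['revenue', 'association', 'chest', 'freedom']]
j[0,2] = 'community'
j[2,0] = 'revenue'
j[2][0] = 'revenue'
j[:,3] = ['attention', 'knowledge', 'freedom']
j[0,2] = 'community'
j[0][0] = 'chapter'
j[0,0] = 'chapter'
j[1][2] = 'union'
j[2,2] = 'chest'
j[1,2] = 'union'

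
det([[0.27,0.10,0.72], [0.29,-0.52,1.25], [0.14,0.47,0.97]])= -0.155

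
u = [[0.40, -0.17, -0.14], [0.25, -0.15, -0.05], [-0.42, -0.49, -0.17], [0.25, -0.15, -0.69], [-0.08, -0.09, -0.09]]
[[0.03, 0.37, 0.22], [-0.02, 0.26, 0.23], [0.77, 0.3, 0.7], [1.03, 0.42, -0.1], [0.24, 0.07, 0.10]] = u @ [[-0.67, 0.46, 0.03],[-0.42, -0.91, -1.63],[-1.64, -0.25, 0.51]]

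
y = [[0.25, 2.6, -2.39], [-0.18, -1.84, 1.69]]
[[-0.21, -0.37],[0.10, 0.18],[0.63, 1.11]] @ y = [[0.01,  0.13,  -0.12], [-0.01,  -0.07,  0.07], [-0.04,  -0.40,  0.37]]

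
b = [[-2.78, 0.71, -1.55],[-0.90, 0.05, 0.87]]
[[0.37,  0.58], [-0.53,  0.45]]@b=[[-1.55, 0.29, -0.07], [1.07, -0.35, 1.21]]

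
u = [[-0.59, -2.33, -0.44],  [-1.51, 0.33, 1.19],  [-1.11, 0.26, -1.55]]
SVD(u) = [[-0.95,-0.12,-0.30], [0.16,-0.98,-0.13], [-0.28,-0.17,0.95]] @ diag([2.500798656110252, 1.934268774903885, 1.8661485439345342]) @ [[0.25, 0.88, 0.42], [0.90, -0.05, -0.44], [-0.36, 0.48, -0.8]]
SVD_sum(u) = [[-0.58, -2.07, -0.99],[0.10, 0.36, 0.17],[-0.17, -0.61, -0.29]] + [[-0.21, 0.01, 0.10], [-1.70, 0.09, 0.83], [-0.30, 0.02, 0.15]] + [[0.20, -0.27, 0.44],[0.09, -0.12, 0.19],[-0.64, 0.85, -1.41]]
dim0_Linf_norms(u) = [1.51, 2.33, 1.55]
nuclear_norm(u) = 6.30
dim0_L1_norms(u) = [3.21, 2.92, 3.18]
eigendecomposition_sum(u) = [[0.78+0.00j,(-1.08+0j),-0.44-0.00j], [-0.85+0.00j,1.18+0.00j,(0.48+0j)], [(-0.3+0j),(0.41+0j),0.17+0.00j]] + [[(-0.68-0j), -0.63-0.25j, 0.00+0.72j],  [(-0.33+0.33j), -0.42+0.19j, (0.35+0.34j)],  [-0.41-0.82j, (-0.07-0.9j), -0.86+0.43j]] + [[(-0.68+0j), -0.63+0.25j, 0.00-0.72j], [-0.33-0.33j, (-0.42-0.19j), 0.35-0.34j], [-0.41+0.82j, -0.07+0.90j, (-0.86-0.43j)]]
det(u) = 9.03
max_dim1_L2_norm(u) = 2.44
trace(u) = -1.81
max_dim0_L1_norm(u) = 3.21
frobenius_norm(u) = 3.67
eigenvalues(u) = [(2.12+0j), (-1.97+0.62j), (-1.97-0.62j)]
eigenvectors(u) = [[(0.65+0j), (-0.25+0.5j), -0.25-0.50j], [-0.71+0.00j, (0.12+0.36j), (0.12-0.36j)], [-0.25+0.00j, (-0.74+0j), (-0.74-0j)]]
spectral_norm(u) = 2.50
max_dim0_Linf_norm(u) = 2.33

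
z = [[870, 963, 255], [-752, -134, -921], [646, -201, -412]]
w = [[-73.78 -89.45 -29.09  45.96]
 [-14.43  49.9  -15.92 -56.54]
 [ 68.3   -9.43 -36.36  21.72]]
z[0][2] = 255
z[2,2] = -412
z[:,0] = [870, -752, 646]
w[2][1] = -9.43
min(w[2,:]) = -36.36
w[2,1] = -9.43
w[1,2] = -15.92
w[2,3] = 21.72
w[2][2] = -36.36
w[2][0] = 68.3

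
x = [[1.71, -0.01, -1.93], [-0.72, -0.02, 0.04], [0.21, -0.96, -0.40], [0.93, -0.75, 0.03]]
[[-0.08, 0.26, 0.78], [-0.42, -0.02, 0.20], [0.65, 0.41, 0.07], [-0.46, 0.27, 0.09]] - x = [[-1.79, 0.27, 2.71],[0.30, 0.0, 0.16],[0.44, 1.37, 0.47],[-1.39, 1.02, 0.06]]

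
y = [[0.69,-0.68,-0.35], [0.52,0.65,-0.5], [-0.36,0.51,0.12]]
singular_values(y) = [1.2, 0.98, 0.02]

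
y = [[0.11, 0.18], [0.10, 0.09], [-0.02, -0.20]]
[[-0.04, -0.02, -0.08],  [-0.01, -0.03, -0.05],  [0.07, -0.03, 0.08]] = y @ [[0.27, -0.49, -0.13], [-0.36, 0.2, -0.39]]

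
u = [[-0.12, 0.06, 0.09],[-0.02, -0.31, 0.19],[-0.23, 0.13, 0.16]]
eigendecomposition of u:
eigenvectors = [[-0.45, -0.65, 0.13],  [-0.36, -0.36, -0.95],  [-0.81, -0.67, 0.29]]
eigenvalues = [0.09, 0.0, -0.37]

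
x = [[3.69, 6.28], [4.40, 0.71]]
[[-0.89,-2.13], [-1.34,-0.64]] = x@ [[-0.31, -0.1], [0.04, -0.28]]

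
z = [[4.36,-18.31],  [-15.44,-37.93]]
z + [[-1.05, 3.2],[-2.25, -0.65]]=[[3.31, -15.11], [-17.69, -38.58]]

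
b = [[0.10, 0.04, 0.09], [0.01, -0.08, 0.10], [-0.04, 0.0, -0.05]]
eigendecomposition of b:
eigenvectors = [[-0.92, 0.69, -0.14], [0.18, -0.51, 0.98], [0.34, -0.51, -0.13]]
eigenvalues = [0.06, 0.0, -0.09]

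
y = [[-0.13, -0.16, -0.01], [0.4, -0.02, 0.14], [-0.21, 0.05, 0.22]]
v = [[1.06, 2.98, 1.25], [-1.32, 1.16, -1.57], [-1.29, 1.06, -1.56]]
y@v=[[0.09, -0.58, 0.1],[0.27, 1.32, 0.31],[-0.57, -0.33, -0.68]]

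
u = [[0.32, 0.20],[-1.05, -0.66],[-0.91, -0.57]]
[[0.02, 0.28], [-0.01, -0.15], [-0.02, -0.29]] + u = [[0.34, 0.48], [-1.06, -0.81], [-0.93, -0.86]]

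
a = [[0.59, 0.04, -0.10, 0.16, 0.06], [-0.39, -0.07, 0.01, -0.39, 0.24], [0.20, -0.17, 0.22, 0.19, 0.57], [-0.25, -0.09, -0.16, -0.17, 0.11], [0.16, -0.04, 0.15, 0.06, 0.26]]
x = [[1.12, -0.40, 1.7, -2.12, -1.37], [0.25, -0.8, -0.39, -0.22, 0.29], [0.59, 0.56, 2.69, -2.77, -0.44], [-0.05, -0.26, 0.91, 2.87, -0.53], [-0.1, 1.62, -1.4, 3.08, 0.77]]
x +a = [[1.71, -0.36, 1.6, -1.96, -1.31], [-0.14, -0.87, -0.38, -0.61, 0.53], [0.79, 0.39, 2.91, -2.58, 0.13], [-0.3, -0.35, 0.75, 2.7, -0.42], [0.06, 1.58, -1.25, 3.14, 1.03]]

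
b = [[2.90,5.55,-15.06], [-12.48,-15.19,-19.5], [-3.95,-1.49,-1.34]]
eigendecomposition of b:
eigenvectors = [[(0.91+0j), 0.35+0.10j, (0.35-0.1j)], [(-0.19+0j), -0.93+0.00j, -0.93-0.00j], [-0.36+0.00j, (-0.01+0.04j), (-0.01-0.04j)]]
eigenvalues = [(7.78+0j), (-10.71+2.28j), (-10.71-2.28j)]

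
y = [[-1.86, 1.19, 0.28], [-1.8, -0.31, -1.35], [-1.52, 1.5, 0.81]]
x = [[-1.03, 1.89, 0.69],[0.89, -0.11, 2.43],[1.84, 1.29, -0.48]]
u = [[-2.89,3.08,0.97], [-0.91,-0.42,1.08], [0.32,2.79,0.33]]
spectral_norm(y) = 3.34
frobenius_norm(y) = 3.92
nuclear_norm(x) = 7.14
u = y + x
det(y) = -0.01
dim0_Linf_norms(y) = [1.86, 1.5, 1.35]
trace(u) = -2.98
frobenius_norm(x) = 4.14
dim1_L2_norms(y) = [2.23, 2.27, 2.28]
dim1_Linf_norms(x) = [1.89, 2.43, 1.84]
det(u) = 8.77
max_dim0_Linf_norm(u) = 3.08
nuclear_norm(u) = 7.88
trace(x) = -1.62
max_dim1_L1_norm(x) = 3.61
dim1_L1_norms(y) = [3.33, 3.46, 3.83]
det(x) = 13.36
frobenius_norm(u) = 5.38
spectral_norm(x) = 2.64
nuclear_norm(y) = 5.39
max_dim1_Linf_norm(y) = 1.86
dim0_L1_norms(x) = [3.76, 3.29, 3.6]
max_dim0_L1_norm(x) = 3.76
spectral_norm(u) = 4.81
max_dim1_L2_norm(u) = 4.33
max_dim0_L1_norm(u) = 6.29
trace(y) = -1.36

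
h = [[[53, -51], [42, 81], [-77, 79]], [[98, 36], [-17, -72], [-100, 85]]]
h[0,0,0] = 53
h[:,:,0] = [[53, 42, -77], [98, -17, -100]]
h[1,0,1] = 36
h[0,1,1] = 81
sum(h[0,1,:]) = 123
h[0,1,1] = 81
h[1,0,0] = 98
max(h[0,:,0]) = 53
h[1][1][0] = -17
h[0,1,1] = 81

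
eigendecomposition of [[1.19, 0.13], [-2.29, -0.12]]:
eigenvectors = [[0.41, -0.13], [-0.91, 0.99]]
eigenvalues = [0.9, 0.17]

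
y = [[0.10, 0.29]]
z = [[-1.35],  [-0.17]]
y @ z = [[-0.18]]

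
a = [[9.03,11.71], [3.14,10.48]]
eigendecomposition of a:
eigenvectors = [[-0.91, -0.86], [0.42, -0.5]]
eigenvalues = [3.65, 15.86]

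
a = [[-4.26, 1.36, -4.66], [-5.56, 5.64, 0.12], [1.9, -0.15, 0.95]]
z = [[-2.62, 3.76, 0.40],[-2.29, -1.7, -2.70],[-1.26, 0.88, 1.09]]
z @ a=[[-8.98, 17.58, 13.04],[14.08, -12.30, 7.9],[2.55, 3.09, 7.01]]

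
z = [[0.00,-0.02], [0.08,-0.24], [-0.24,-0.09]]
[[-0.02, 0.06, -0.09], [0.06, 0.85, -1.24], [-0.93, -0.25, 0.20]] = z @ [[3.54, 2.09, -2.46],  [0.92, -2.84, 4.33]]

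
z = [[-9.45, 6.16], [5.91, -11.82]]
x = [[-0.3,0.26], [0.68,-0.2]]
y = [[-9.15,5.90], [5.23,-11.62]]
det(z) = 75.29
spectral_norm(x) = 0.80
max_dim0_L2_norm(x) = 0.74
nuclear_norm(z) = 21.27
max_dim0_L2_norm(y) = 13.03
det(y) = 75.47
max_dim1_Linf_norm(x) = 0.68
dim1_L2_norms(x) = [0.4, 0.71]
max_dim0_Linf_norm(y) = 11.62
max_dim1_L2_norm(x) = 0.71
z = y + x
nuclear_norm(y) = 20.78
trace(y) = -20.77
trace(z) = -21.27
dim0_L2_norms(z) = [11.15, 13.33]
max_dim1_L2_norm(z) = 13.22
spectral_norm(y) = 16.09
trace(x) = -0.50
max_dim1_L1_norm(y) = 16.85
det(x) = -0.12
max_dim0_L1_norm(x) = 0.98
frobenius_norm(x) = 0.81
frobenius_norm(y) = 16.76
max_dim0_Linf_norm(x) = 0.68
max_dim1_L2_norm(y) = 12.74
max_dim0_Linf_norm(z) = 11.82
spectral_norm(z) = 16.79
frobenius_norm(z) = 17.37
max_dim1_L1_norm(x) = 0.88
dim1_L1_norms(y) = [15.05, 16.85]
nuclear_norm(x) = 0.95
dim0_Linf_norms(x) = [0.68, 0.26]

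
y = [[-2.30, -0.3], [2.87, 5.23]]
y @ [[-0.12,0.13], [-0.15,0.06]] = [[0.32, -0.32], [-1.13, 0.69]]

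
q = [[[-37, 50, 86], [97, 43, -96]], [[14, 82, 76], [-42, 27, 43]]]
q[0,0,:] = [-37, 50, 86]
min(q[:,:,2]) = -96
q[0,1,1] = 43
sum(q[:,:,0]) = 32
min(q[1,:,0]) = -42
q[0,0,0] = -37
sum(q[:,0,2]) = 162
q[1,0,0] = 14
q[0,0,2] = 86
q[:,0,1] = [50, 82]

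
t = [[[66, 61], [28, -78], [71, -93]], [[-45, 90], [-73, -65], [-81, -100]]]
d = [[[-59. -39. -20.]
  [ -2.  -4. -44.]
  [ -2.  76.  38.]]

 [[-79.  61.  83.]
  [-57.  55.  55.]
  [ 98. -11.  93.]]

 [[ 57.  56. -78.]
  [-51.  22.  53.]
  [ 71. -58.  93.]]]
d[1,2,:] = [98.0, -11.0, 93.0]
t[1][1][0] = -73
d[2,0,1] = 56.0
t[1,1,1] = -65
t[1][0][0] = -45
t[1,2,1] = -100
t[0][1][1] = -78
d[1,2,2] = 93.0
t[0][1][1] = -78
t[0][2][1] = -93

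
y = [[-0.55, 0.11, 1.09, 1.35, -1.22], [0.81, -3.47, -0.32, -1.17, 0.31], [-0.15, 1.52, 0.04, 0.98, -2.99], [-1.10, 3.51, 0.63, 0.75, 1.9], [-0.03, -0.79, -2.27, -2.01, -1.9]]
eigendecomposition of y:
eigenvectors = [[0.05+0.00j, (0.29+0.36j), (0.29-0.36j), (0.35+0j), 0.92+0.00j], [(-0.38+0j), 0.30-0.10j, (0.3+0.1j), 0.14+0.00j, (0.24+0j)], [0.68+0.00j, (0.35+0.11j), 0.35-0.11j, (0.72+0j), (-0.27+0j)], [(-0.06+0j), (-0.71+0j), -0.71-0.00j, -0.52+0.00j, (0.17+0j)], [0.63+0.00j, 0.05-0.22j, 0.05+0.22j, -0.27+0.00j, 0.06+0.00j]]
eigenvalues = [(-3.69+0j), (-0.73+1.52j), (-0.73-1.52j), (0.7+0j), (-0.69+0j)]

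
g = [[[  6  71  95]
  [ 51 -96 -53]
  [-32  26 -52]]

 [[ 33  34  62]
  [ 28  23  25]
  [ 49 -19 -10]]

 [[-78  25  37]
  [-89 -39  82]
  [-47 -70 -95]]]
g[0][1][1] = -96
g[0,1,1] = -96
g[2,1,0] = -89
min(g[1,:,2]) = -10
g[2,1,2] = 82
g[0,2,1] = 26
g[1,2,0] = 49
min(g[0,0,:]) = 6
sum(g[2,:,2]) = 24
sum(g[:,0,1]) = 130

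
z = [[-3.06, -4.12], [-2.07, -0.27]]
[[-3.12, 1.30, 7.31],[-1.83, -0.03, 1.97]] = z @[[0.87, 0.06, -0.8], [0.11, -0.36, -1.18]]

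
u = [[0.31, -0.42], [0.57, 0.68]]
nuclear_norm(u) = 1.40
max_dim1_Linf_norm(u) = 0.68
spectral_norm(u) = 0.90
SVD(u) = [[-0.2, 0.98], [0.98, 0.2]] @ diag([0.8996603611514532, 0.5004110655979108]) @ [[0.55, 0.83],[0.83, -0.55]]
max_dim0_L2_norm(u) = 0.8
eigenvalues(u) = [(0.5+0.45j), (0.5-0.45j)]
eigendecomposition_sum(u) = [[0.15+0.33j,(-0.21+0.23j)], [0.28-0.31j,(0.34+0.13j)]] + [[0.15-0.33j, -0.21-0.23j], [0.29+0.31j, (0.34-0.13j)]]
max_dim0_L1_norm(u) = 1.1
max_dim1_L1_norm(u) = 1.25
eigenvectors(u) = [[(0.25-0.6j), (0.25+0.6j)], [(-0.76+0j), (-0.76-0j)]]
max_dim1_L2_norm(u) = 0.89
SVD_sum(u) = [[-0.10, -0.15], [0.49, 0.73]] + [[0.41, -0.27], [0.08, -0.05]]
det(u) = 0.45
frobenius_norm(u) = 1.03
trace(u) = 0.99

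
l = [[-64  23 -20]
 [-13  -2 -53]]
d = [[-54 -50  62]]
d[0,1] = -50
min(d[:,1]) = -50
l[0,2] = -20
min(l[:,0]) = -64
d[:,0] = [-54]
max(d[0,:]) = 62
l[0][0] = -64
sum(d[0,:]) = -42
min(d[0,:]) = -54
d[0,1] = -50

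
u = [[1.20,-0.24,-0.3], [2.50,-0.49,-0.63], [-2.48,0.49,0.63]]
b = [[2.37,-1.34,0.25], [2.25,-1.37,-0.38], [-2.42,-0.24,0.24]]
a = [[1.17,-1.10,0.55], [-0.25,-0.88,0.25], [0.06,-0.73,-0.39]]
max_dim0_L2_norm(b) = 4.07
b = a + u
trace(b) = 1.24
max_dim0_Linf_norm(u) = 2.5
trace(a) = -0.10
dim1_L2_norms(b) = [2.73, 2.66, 2.44]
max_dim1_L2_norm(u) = 2.62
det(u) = 0.00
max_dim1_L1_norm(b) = 4.0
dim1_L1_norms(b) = [3.96, 4.0, 2.9]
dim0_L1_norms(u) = [6.18, 1.22, 1.56]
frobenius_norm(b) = 4.53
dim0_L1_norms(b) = [7.04, 2.95, 0.87]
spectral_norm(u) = 3.91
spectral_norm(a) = 1.85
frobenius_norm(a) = 2.11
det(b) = -2.47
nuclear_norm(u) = 3.92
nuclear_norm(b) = 6.04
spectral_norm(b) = 4.33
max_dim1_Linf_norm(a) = 1.17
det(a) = 0.84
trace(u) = 1.34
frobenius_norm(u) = 3.91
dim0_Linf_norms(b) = [2.42, 1.37, 0.38]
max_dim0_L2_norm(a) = 1.59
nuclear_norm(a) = 3.25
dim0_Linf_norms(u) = [2.5, 0.49, 0.63]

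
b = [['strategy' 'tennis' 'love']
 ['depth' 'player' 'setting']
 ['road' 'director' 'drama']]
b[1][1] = 'player'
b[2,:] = ['road', 'director', 'drama']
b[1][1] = 'player'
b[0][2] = 'love'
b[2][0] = 'road'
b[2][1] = 'director'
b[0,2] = 'love'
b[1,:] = ['depth', 'player', 'setting']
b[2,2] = 'drama'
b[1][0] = 'depth'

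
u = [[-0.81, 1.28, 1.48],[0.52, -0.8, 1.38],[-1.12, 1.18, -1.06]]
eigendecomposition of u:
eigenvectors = [[0.10+0.00j, 0.80+0.00j, 0.80-0.00j], [0.71+0.00j, 0.51+0.09j, (0.51-0.09j)], [(-0.7+0j), -0.16+0.27j, (-0.16-0.27j)]]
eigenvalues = [(-2.09+0j), (-0.29+0.65j), (-0.29-0.65j)]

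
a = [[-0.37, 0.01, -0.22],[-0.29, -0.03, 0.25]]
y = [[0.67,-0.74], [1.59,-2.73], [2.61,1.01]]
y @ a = [[-0.03, 0.03, -0.33], [0.20, 0.10, -1.03], [-1.26, -0.00, -0.32]]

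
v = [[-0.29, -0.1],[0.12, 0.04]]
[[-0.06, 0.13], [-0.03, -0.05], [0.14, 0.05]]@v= [[0.03,0.01],[0.0,0.00],[-0.03,-0.01]]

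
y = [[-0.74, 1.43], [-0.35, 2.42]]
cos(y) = [[0.93, -0.74], [0.18, -0.72]]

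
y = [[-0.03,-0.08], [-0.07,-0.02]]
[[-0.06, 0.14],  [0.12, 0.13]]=y@[[-2.21, -1.53],[1.61, -1.15]]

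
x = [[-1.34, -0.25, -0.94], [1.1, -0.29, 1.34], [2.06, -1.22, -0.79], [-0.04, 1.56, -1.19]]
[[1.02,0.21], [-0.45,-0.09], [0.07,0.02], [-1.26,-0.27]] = x @[[-0.53, -0.11], [-0.89, -0.19], [-0.09, -0.02]]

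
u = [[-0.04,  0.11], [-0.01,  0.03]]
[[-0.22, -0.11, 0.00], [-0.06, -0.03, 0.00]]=u @ [[0.72, -0.01, -1.29], [-1.77, -1.01, -0.43]]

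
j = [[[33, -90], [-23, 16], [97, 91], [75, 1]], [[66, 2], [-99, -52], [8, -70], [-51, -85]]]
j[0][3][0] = 75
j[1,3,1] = -85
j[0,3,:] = [75, 1]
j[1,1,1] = -52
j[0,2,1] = 91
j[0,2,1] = 91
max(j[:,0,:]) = 66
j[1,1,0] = -99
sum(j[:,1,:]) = -158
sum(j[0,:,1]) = 18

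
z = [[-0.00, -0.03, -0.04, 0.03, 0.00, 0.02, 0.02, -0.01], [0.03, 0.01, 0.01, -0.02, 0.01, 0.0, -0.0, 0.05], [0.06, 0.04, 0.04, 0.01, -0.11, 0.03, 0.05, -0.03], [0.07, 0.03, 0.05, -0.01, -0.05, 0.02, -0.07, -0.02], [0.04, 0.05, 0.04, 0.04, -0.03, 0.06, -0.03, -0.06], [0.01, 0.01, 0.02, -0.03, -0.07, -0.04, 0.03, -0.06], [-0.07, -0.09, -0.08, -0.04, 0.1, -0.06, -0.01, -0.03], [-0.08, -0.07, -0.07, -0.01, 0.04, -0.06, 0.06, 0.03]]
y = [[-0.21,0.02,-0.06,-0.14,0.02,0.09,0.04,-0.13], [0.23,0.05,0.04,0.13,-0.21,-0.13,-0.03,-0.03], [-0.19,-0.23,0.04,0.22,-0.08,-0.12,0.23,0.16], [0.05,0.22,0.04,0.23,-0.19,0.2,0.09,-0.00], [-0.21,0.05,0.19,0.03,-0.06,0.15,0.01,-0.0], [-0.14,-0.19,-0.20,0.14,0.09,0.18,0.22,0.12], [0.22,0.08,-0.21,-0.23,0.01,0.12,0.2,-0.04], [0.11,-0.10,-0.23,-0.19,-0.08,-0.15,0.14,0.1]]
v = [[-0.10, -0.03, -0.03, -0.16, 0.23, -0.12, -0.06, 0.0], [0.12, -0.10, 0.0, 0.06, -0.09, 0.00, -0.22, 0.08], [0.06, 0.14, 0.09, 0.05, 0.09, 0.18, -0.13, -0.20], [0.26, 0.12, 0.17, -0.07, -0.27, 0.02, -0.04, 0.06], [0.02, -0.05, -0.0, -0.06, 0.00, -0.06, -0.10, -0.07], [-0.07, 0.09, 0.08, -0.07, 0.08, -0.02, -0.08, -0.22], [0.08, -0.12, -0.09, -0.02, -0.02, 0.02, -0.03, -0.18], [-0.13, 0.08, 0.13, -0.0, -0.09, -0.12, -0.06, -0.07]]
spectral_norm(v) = 0.53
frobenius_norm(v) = 0.88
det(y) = -0.00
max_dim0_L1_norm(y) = 1.36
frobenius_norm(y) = 1.17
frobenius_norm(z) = 0.37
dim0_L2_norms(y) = [0.51, 0.4, 0.43, 0.5, 0.32, 0.41, 0.41, 0.26]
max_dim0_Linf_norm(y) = 0.23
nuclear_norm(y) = 2.79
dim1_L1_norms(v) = [0.73, 0.67, 0.94, 1.01, 0.36, 0.71, 0.56, 0.68]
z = y @ v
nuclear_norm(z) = 0.74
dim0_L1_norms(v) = [0.84, 0.73, 0.59, 0.49, 0.87, 0.54, 0.72, 0.88]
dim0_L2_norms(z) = [0.15, 0.14, 0.14, 0.08, 0.18, 0.12, 0.12, 0.11]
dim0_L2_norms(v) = [0.35, 0.28, 0.26, 0.21, 0.4, 0.26, 0.3, 0.37]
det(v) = -0.00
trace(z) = -0.01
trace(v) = -0.30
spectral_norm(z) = 0.31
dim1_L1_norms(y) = [0.71, 0.85, 1.27, 1.02, 0.7, 1.28, 1.11, 1.1]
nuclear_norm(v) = 2.04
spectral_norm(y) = 0.64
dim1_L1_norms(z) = [0.15, 0.13, 0.37, 0.32, 0.35, 0.27, 0.48, 0.42]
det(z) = 0.00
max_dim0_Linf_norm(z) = 0.11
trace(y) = 0.53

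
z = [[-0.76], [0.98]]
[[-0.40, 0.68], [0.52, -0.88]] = z@[[0.53,-0.9]]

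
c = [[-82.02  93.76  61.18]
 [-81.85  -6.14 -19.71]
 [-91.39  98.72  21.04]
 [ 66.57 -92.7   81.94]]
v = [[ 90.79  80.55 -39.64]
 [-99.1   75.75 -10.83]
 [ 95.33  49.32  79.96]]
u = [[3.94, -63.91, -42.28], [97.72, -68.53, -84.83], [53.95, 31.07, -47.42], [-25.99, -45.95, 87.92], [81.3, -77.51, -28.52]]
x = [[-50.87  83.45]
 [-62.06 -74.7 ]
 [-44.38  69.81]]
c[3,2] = 81.94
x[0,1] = 83.45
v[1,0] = -99.1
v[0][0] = 90.79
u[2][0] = 53.95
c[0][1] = 93.76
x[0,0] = -50.87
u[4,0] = 81.3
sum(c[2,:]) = 28.369999999999997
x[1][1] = -74.7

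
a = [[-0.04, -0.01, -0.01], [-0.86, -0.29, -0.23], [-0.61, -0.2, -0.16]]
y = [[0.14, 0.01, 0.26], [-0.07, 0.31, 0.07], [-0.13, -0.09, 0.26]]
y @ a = [[-0.17,-0.06,-0.05], [-0.31,-0.1,-0.08], [-0.08,-0.02,-0.02]]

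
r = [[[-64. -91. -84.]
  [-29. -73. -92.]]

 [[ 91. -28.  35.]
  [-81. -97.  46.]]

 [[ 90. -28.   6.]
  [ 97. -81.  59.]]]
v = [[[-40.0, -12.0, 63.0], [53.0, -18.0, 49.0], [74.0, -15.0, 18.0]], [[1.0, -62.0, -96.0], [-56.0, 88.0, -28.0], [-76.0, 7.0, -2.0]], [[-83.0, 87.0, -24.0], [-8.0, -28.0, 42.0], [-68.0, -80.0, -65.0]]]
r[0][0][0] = -64.0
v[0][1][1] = -18.0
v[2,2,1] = -80.0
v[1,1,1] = 88.0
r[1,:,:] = [[91.0, -28.0, 35.0], [-81.0, -97.0, 46.0]]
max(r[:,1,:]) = 97.0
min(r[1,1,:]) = -97.0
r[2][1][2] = 59.0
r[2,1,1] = -81.0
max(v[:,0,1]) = 87.0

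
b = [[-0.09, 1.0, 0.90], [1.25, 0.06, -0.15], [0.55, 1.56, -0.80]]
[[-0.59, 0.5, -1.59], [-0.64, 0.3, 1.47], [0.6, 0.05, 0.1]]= b @ [[-0.63, 0.28, 1.11],[0.15, 0.15, -0.75],[-0.89, 0.42, -0.82]]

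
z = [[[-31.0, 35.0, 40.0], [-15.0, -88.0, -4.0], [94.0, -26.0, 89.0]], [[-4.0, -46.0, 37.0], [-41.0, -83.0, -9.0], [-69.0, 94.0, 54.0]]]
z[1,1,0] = -41.0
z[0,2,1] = -26.0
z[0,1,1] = -88.0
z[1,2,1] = 94.0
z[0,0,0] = -31.0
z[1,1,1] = -83.0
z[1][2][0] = -69.0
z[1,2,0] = -69.0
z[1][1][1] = -83.0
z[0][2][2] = 89.0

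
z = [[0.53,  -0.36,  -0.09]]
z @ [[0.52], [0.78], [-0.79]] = [[0.07]]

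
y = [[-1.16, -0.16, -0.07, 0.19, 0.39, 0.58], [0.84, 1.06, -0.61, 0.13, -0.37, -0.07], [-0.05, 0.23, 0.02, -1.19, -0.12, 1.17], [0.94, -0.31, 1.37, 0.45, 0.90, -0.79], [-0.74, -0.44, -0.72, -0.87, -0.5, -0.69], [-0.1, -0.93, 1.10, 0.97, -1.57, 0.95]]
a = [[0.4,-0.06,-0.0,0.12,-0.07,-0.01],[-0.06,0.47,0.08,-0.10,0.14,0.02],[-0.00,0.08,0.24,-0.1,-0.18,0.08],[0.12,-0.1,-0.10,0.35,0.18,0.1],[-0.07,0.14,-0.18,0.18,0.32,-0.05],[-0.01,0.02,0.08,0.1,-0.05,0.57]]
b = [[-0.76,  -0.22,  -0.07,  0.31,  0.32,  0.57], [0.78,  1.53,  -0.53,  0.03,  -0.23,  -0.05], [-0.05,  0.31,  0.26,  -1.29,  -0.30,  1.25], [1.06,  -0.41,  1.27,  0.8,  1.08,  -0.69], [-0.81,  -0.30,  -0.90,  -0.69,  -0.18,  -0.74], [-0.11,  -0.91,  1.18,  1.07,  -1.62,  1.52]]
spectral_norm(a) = 0.64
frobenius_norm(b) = 4.90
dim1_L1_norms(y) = [2.55, 3.08, 2.78, 4.76, 3.96, 5.62]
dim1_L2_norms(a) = [0.43, 0.51, 0.34, 0.45, 0.44, 0.59]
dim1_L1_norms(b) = [2.25, 3.15, 3.46, 5.31, 3.62, 6.41]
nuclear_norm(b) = 10.29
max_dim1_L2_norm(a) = 0.59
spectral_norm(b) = 3.13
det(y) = 3.70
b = a + y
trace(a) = 2.35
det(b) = 1.78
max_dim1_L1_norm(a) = 0.95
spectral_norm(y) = 2.66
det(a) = 0.00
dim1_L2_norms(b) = [1.07, 1.81, 1.87, 2.28, 1.62, 2.88]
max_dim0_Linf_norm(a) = 0.57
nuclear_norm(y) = 9.95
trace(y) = 0.82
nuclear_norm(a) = 2.35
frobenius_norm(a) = 1.14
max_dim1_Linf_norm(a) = 0.57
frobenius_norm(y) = 4.55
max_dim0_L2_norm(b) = 2.29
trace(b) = 3.17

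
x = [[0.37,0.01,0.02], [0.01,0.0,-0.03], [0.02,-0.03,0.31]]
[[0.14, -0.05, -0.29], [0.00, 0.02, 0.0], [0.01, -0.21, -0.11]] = x @[[0.39, -0.08, -0.78], [-0.28, -0.65, 0.29], [-0.01, -0.73, -0.27]]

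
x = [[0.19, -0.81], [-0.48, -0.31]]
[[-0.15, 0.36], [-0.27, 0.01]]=x@[[0.39, 0.23],[0.28, -0.39]]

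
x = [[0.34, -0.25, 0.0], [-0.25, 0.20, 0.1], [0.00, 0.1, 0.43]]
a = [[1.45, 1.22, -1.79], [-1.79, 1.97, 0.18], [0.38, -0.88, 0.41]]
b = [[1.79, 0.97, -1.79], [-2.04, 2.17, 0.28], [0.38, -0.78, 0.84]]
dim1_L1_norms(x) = [0.59, 0.55, 0.53]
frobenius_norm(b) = 4.21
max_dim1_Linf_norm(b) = 2.17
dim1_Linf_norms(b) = [1.79, 2.17, 0.84]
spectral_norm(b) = 3.24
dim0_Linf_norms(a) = [1.79, 1.97, 1.79]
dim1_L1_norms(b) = [4.55, 4.49, 2.0]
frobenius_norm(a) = 3.87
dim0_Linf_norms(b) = [2.04, 2.17, 1.79]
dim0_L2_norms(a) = [2.33, 2.48, 1.85]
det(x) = -0.00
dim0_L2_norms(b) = [2.74, 2.5, 2.0]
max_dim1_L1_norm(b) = 4.55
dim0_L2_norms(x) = [0.42, 0.34, 0.44]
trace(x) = 0.97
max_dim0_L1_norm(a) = 4.07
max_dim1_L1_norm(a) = 4.46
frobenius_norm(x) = 0.70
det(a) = 0.90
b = x + a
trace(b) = 4.80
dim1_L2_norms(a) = [2.61, 2.67, 1.04]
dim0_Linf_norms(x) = [0.34, 0.25, 0.43]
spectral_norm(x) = 0.56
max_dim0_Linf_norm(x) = 0.43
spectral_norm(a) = 2.82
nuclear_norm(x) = 0.98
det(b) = 4.05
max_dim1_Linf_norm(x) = 0.43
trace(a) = 3.83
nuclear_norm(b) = 6.36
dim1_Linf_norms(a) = [1.79, 1.97, 0.88]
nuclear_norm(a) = 5.59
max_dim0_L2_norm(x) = 0.44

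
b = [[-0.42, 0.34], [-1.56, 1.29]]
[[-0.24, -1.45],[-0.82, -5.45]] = b@ [[2.22, 2.03], [2.05, -1.77]]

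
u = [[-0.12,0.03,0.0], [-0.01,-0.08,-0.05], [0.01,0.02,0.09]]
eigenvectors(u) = [[0.04,0.98,0.59], [0.29,0.19,0.80], [-0.96,-0.07,-0.13]]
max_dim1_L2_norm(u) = 0.12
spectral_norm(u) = 0.13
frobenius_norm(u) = 0.18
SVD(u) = [[-0.84, -0.53, 0.1], [0.44, -0.57, 0.69], [-0.31, 0.63, 0.71]] @ diag([0.12531694691014422, 0.1213422383588477, 0.0497164359863483]) @ [[0.75, -0.53, -0.40], [0.62, 0.35, 0.7], [-0.23, -0.77, 0.59]]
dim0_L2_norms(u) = [0.12, 0.09, 0.1]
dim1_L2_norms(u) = [0.12, 0.09, 0.09]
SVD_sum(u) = [[-0.08, 0.06, 0.04], [0.04, -0.03, -0.02], [-0.03, 0.02, 0.02]] + [[-0.04, -0.02, -0.05],[-0.04, -0.02, -0.05],[0.05, 0.03, 0.05]] + [[-0.0, -0.0, 0.00], [-0.01, -0.03, 0.02], [-0.01, -0.03, 0.02]]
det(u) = 0.00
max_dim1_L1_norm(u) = 0.15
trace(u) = -0.11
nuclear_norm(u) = 0.30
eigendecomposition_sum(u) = [[-0.00, -0.00, -0.00], [-0.00, -0.00, -0.03], [0.00, 0.01, 0.09]] + [[-0.13,0.10,0.02], [-0.03,0.02,0.0], [0.01,-0.01,-0.0]] + [[0.01, -0.07, -0.02], [0.02, -0.1, -0.03], [-0.00, 0.02, 0.0]]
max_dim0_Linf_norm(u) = 0.12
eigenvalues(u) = [0.08, -0.11, -0.08]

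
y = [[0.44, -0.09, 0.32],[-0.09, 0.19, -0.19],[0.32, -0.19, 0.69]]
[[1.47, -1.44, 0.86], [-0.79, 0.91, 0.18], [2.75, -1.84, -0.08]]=y @ [[0.65, -1.99, 3.09],[-0.20, 2.89, 1.18],[3.63, -0.95, -1.22]]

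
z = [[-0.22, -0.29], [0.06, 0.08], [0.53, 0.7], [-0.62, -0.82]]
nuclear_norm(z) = 1.40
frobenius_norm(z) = 1.40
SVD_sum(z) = [[-0.22, -0.29], [0.06, 0.08], [0.53, 0.7], [-0.62, -0.82]] + [[-0.0,0.00], [-0.00,0.0], [0.0,-0.00], [0.0,-0.00]]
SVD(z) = [[-0.26, -0.59], [0.07, -0.55], [0.63, 0.36], [-0.73, 0.46]] @ diag([1.403637918464545, 0.0007706156754602538]) @ [[0.6, 0.80], [0.80, -0.6]]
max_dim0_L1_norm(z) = 1.89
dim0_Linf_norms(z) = [0.62, 0.82]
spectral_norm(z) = 1.40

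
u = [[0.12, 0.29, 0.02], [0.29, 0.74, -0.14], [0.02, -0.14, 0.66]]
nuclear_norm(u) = 1.52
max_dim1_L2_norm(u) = 0.81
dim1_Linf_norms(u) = [0.29, 0.74, 0.66]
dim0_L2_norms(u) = [0.31, 0.81, 0.67]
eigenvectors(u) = [[0.92, -0.3, 0.26], [-0.38, -0.85, 0.37], [-0.11, 0.44, 0.89]]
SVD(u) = [[-0.30,0.26,-0.92], [-0.85,0.37,0.38], [0.44,0.89,0.11]] @ diag([0.9149880471889732, 0.6071181412801315, 0.0021061884691048654]) @ [[-0.30, -0.85, 0.44], [0.26, 0.37, 0.89], [0.92, -0.38, -0.11]]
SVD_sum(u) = [[0.08, 0.23, -0.12],[0.23, 0.66, -0.34],[-0.12, -0.34, 0.18]] + [[0.04, 0.06, 0.14], [0.06, 0.08, 0.20], [0.14, 0.20, 0.48]] + [[-0.00, 0.00, 0.00], [0.0, -0.00, -0.0], [0.0, -0.00, -0.00]]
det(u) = -0.00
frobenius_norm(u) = 1.10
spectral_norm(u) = 0.91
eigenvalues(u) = [-0.0, 0.91, 0.61]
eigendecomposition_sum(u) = [[-0.00, 0.00, 0.00], [0.00, -0.00, -0.0], [0.0, -0.00, -0.00]] + [[0.08, 0.23, -0.12],[0.23, 0.66, -0.34],[-0.12, -0.34, 0.18]] + [[0.04, 0.06, 0.14],[0.06, 0.08, 0.2],[0.14, 0.2, 0.48]]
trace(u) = 1.52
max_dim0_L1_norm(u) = 1.17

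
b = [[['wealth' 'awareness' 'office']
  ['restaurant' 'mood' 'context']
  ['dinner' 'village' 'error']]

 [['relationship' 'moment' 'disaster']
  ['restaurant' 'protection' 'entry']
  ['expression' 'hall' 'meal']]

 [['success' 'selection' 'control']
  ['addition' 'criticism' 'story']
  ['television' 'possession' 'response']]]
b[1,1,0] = 'restaurant'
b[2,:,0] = ['success', 'addition', 'television']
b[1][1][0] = 'restaurant'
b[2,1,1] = 'criticism'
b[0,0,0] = 'wealth'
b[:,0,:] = [['wealth', 'awareness', 'office'], ['relationship', 'moment', 'disaster'], ['success', 'selection', 'control']]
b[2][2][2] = 'response'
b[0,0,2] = 'office'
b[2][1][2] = 'story'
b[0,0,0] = 'wealth'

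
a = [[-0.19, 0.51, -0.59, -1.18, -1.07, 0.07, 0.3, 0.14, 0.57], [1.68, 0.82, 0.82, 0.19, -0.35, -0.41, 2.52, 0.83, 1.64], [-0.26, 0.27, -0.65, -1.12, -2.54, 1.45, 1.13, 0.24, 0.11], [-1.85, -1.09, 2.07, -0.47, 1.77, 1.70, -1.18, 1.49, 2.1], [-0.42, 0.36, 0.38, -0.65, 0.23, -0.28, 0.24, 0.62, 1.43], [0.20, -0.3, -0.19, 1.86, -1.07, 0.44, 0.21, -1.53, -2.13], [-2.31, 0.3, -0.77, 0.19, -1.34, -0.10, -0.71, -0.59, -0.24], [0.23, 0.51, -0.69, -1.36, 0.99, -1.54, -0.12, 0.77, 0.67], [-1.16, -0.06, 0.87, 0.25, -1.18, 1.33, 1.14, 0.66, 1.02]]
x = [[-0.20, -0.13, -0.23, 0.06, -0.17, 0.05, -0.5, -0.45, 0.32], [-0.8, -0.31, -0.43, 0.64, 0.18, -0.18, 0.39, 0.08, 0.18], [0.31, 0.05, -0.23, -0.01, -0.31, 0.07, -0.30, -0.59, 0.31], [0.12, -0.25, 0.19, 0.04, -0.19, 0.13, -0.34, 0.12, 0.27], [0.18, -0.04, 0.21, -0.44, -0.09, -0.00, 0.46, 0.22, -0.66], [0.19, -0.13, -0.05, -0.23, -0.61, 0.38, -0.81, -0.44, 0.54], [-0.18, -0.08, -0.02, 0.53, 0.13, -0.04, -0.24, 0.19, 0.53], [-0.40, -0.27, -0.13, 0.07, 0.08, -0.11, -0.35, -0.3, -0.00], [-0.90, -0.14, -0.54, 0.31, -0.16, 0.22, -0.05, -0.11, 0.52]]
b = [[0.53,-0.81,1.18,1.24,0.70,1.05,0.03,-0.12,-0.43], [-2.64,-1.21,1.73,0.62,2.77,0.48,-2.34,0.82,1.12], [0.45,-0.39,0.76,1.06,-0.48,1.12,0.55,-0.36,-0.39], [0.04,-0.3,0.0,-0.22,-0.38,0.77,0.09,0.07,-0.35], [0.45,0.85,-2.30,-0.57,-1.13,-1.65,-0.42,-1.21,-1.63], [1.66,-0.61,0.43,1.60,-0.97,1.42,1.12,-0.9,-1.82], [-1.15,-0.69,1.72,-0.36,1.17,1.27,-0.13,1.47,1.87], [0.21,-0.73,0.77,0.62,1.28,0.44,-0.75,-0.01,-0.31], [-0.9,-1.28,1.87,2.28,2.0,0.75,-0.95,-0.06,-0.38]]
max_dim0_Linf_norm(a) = 2.54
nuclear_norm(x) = 6.25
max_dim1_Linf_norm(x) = 0.9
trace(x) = -0.43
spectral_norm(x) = 2.06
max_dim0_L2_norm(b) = 4.21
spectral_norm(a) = 5.77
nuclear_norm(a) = 21.05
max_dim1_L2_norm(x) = 1.33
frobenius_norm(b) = 10.06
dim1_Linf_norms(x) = [0.5, 0.8, 0.59, 0.34, 0.66, 0.81, 0.53, 0.4, 0.9]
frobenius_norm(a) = 9.59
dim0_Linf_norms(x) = [0.9, 0.31, 0.54, 0.64, 0.61, 0.38, 0.81, 0.59, 0.66]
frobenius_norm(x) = 2.99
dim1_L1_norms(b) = [6.09, 13.73, 5.56, 2.22, 10.21, 10.53, 9.83, 5.12, 10.47]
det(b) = -0.00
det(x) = 0.00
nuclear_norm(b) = 18.76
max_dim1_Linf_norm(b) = 2.77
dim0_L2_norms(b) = [3.55, 2.47, 4.18, 3.42, 4.21, 3.21, 2.95, 2.29, 3.38]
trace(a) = 1.26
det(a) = -0.00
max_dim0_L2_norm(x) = 1.36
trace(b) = -0.37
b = x @ a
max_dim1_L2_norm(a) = 4.81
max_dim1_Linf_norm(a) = 2.54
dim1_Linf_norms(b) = [1.24, 2.77, 1.12, 0.77, 2.3, 1.82, 1.87, 1.28, 2.28]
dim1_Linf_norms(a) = [1.18, 2.52, 2.54, 2.1, 1.43, 2.13, 2.31, 1.54, 1.33]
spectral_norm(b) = 7.80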